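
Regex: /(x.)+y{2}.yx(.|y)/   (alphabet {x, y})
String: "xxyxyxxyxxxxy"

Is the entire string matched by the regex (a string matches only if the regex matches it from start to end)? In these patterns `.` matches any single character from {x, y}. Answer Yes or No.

No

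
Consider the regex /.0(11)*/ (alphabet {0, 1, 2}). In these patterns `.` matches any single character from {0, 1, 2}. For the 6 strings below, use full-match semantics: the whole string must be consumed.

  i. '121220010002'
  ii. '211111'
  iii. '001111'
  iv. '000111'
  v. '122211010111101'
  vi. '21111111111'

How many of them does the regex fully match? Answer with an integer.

1

i → no match
ii → no match
iii → match
iv → no match
v → no match
vi → no match
Total matched: 1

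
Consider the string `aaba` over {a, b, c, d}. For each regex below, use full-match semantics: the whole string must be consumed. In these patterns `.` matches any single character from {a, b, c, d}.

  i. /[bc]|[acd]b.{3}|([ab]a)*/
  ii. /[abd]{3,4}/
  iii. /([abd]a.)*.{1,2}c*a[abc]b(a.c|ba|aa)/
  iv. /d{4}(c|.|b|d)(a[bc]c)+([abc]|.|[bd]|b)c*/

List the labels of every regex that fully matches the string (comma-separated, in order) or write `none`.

i, ii

i → match
ii → match
iii → no match
iv → no match — must start with `d`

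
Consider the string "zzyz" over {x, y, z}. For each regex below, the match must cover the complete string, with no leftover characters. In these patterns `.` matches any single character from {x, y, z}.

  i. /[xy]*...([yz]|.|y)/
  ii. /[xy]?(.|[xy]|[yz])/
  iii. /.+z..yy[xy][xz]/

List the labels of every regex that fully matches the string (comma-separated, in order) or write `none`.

i → match
ii → no match
iii → no match

i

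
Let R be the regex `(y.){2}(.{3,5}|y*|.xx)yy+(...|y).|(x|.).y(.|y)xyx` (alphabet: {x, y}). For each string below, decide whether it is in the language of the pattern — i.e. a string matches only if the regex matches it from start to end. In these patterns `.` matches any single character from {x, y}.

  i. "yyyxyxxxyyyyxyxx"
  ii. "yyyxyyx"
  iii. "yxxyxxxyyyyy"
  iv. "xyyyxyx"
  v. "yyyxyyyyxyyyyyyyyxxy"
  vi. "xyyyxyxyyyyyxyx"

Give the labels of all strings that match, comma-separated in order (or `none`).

i, iv, v

i → match
ii → no match
iii → no match
iv → match
v → match
vi → no match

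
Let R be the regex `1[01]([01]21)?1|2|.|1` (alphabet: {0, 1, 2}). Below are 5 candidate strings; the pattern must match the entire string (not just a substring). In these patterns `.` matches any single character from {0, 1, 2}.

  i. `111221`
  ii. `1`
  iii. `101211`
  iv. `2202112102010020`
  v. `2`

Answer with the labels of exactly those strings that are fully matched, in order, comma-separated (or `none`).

ii, iii, v

i → no match
ii → match
iii → match
iv → no match
v → match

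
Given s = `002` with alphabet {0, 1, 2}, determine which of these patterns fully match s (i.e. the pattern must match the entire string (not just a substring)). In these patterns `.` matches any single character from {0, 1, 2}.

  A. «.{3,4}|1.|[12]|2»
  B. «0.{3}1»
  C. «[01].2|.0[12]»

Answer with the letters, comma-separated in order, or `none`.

A, C

A → match
B → no match — must end with `1`
C → match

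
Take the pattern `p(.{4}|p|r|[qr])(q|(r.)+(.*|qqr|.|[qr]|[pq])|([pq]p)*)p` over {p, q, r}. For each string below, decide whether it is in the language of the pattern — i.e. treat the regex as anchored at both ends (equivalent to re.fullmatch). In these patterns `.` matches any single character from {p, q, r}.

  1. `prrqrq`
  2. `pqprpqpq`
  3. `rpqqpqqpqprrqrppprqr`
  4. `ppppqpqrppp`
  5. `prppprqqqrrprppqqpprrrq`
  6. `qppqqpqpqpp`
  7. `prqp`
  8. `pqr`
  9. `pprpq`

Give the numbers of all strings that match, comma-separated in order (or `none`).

7

1. `prrqrq` → no match — must end with `p`
2. `pqprpqpq` → no match — must end with `p`
3 → no match — must start with `p`
4. `ppppqpqrppp` → no match
5 → no match — must end with `p`
6. `qppqqpqpqpp` → no match — must start with `p`
7. `prqp` → match
8. `pqr` → no match — must end with `p`
9. `pprpq` → no match — must end with `p`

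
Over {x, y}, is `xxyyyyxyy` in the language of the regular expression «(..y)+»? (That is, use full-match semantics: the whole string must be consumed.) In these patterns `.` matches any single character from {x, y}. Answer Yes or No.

Yes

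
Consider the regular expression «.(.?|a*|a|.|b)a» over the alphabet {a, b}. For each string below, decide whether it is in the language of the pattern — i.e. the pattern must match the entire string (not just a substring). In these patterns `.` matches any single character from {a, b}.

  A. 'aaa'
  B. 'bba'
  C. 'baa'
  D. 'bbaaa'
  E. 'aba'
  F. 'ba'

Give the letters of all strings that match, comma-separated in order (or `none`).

A, B, C, E, F

A → match
B → match
C → match
D → no match
E → match
F → match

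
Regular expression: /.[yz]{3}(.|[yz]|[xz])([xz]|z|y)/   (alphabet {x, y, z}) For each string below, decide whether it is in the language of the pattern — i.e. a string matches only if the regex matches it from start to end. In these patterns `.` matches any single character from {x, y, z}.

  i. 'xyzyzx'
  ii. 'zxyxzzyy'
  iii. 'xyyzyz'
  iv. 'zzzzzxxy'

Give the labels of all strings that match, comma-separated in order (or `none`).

i, iii

i → match
ii → no match
iii → match
iv → no match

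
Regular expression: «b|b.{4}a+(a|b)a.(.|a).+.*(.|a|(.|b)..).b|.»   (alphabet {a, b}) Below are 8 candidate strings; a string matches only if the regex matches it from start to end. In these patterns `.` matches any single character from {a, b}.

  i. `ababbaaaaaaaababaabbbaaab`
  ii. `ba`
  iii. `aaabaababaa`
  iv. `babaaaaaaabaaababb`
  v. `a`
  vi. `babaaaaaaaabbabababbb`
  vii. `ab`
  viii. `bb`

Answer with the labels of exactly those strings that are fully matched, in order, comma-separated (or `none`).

i → no match
ii. `ba` → no match
iii. `aaabaababaa` → no match
iv → match
v. `a` → match
vi → match
vii. `ab` → no match
viii. `bb` → no match

iv, v, vi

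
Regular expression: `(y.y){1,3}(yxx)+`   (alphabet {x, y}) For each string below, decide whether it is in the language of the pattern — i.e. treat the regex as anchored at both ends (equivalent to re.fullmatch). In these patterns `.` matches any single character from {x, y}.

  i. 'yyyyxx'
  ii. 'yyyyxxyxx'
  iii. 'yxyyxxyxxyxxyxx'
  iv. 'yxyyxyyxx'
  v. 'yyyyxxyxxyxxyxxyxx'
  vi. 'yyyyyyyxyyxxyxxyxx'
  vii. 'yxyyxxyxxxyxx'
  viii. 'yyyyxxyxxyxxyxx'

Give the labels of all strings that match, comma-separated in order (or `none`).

i, ii, iii, iv, v, vi, viii

i → match
ii → match
iii → match
iv → match
v → match
vi → match
vii → no match
viii → match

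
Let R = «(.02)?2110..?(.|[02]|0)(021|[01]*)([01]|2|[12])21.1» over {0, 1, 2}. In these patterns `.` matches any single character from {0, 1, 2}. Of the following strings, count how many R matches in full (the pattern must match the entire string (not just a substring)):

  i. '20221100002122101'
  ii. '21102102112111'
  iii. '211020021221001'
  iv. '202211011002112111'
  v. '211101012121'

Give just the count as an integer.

3

i → match
ii → match
iii → no match
iv → match
v → no match
Total matched: 3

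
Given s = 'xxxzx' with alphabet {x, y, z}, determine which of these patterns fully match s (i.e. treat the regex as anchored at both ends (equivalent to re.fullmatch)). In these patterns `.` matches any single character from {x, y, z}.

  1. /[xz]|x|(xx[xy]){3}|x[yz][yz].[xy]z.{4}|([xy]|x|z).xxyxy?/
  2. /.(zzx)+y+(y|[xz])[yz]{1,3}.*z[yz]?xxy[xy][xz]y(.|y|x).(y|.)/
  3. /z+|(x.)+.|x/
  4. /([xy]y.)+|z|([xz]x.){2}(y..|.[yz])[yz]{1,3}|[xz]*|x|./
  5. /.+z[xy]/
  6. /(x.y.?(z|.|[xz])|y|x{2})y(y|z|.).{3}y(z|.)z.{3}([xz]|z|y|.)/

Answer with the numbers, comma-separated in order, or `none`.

1 → no match
2 → no match
3 → match
4 → match
5 → match
6 → no match

3, 4, 5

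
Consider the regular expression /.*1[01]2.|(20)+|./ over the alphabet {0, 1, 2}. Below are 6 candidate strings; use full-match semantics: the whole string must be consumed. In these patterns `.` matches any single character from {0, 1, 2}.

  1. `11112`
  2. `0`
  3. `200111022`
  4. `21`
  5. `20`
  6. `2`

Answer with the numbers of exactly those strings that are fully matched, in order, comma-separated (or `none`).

2, 3, 5, 6

1 → no match
2 → match
3 → match
4 → no match
5 → match
6 → match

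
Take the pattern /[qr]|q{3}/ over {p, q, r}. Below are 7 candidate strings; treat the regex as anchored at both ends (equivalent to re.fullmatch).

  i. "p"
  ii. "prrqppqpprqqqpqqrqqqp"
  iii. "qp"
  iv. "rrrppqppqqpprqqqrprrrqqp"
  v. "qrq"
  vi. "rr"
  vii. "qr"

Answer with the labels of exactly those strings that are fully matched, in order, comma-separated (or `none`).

i → no match
ii → no match
iii → no match
iv → no match
v → no match
vi → no match
vii → no match

none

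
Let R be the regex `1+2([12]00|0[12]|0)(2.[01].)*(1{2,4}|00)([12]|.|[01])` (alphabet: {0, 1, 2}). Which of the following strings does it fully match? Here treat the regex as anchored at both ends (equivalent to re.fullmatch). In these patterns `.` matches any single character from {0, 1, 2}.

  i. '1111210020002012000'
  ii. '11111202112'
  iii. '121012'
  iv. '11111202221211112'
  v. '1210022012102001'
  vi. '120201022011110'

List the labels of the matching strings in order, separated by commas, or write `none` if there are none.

i, ii, iv, v, vi

i → match
ii → match
iii → no match
iv → match
v → match
vi → match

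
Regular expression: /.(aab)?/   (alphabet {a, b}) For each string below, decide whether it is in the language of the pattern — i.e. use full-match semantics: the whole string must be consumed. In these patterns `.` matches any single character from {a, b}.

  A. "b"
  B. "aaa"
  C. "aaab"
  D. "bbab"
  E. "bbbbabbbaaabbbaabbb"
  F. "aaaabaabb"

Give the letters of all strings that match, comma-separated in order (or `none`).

A. "b" → match
B. "aaa" → no match
C. "aaab" → match
D. "bbab" → no match
E → no match
F. "aaaabaabb" → no match

A, C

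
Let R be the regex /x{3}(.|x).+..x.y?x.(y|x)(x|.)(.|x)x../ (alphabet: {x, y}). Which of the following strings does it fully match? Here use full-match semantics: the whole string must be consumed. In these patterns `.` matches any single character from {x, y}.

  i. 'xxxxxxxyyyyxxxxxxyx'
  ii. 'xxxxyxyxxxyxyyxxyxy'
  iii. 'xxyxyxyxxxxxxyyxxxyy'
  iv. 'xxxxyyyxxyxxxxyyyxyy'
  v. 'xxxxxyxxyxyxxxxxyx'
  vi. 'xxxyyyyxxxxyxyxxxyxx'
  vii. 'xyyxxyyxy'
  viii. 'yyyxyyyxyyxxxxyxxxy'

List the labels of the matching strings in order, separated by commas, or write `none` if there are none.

iv

i → no match
ii → no match
iii → no match
iv → match
v → no match
vi → no match
vii. 'xyyxxyyxy' → no match
viii → no match — must start with 'x'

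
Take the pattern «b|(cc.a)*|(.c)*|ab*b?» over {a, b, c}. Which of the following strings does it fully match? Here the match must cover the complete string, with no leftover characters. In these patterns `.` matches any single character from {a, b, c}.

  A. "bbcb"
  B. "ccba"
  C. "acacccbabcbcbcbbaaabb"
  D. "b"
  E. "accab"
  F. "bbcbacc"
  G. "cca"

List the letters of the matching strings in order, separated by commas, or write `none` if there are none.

B, D

A → no match
B → match
C → no match
D → match
E → no match
F → no match
G → no match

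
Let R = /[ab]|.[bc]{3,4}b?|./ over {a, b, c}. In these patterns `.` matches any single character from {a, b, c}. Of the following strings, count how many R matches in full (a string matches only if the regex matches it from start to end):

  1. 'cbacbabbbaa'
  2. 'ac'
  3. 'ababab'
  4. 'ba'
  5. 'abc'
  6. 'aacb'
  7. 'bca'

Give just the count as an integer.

0

1. 'cbacbabbbaa' → no match
2. 'ac' → no match
3. 'ababab' → no match
4. 'ba' → no match
5. 'abc' → no match
6. 'aacb' → no match
7. 'bca' → no match
Total matched: 0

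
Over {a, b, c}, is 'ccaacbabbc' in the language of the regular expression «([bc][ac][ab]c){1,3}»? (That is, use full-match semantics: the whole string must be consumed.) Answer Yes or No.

No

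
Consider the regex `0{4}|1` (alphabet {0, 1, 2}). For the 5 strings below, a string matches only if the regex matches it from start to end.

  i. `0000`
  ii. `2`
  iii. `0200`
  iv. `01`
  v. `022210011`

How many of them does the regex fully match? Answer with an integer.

i → match
ii → no match
iii → no match
iv → no match
v → no match
Total matched: 1

1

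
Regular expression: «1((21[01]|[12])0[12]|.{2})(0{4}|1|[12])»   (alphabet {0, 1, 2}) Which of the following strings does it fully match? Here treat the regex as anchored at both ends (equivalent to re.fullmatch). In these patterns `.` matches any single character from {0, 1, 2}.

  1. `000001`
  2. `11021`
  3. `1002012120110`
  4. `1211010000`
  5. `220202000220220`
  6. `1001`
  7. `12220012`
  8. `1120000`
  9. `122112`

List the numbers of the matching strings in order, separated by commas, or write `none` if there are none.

2, 4, 6, 8

1. `000001` → no match — must start with `1`
2. `11021` → match
3 → no match
4. `1211010000` → match
5 → no match — must start with `1`
6. `1001` → match
7. `12220012` → no match
8. `1120000` → match
9. `122112` → no match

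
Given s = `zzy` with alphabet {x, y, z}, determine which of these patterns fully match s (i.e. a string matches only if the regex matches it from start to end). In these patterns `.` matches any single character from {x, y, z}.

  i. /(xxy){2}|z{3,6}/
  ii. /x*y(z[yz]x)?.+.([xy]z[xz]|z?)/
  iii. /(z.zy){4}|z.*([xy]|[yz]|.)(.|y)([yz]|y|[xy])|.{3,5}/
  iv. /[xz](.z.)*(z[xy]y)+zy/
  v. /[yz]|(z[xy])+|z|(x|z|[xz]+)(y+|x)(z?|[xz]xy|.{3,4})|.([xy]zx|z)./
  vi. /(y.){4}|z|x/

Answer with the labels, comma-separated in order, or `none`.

i → no match
ii → no match
iii → match
iv → no match — must end with `yzy`
v → match
vi → no match

iii, v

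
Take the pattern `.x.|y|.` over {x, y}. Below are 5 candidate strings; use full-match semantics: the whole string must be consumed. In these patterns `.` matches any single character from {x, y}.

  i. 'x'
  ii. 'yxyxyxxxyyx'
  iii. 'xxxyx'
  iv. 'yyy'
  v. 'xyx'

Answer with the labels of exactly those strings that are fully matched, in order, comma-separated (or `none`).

i → match
ii → no match
iii → no match
iv → no match
v → no match

i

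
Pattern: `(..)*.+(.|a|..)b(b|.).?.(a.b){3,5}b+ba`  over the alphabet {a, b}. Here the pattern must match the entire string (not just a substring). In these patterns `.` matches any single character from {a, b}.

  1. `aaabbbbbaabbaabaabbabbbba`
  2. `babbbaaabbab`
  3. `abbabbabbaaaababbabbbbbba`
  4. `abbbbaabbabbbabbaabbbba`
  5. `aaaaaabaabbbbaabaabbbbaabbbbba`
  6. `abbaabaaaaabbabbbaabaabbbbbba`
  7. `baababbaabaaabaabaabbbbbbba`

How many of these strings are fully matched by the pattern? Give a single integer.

1 → no match
2 → no match — must end with `bba`
3 → match
4 → no match
5 → no match
6 → no match
7 → no match
Total matched: 1

1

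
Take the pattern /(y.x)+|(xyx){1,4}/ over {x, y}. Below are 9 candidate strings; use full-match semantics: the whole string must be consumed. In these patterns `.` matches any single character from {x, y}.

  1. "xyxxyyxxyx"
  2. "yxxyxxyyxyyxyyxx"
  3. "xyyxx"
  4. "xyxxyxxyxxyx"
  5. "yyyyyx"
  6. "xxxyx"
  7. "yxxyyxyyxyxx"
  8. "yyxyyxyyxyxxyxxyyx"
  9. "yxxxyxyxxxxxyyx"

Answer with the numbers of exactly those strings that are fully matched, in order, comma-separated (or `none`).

4, 7, 8

1 → no match
2 → no match
3 → no match
4 → match
5 → no match
6 → no match
7 → match
8 → match
9 → no match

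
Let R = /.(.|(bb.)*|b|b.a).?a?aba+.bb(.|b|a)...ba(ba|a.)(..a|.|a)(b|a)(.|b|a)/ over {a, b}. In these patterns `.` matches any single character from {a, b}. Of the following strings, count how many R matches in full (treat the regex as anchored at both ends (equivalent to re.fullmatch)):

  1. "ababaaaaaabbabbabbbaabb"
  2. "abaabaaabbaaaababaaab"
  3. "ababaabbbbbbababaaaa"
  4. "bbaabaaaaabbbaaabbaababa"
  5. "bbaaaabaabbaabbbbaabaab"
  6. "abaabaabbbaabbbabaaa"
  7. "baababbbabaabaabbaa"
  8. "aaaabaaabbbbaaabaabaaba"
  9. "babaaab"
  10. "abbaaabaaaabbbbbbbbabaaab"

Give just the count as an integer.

5

1 → no match
2 → match
3 → match
4 → match
5 → no match
6 → no match
7 → match
8 → no match
9 → no match
10 → match
Total matched: 5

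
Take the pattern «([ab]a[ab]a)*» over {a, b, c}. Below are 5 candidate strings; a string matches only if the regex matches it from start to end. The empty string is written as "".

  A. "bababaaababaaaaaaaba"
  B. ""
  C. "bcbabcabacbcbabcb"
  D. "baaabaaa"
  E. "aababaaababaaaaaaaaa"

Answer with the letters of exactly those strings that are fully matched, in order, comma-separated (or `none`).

A, B, D, E

A → match
B. "" → match
C → no match
D. "baaabaaa" → match
E → match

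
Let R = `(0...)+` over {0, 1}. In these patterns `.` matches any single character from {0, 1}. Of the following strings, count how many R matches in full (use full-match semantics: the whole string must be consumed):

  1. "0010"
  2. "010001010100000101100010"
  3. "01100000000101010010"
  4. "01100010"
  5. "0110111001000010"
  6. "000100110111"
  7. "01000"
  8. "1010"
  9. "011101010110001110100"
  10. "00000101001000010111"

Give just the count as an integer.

6

1. "0010" → match
2 → match
3 → match
4. "01100010" → match
5 → no match
6. "000100110111" → match
7. "01000" → no match
8. "1010" → no match — must start with "0"
9 → no match
10 → match
Total matched: 6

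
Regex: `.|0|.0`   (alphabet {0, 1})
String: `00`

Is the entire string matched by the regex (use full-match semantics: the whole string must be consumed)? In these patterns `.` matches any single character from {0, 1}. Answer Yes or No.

Yes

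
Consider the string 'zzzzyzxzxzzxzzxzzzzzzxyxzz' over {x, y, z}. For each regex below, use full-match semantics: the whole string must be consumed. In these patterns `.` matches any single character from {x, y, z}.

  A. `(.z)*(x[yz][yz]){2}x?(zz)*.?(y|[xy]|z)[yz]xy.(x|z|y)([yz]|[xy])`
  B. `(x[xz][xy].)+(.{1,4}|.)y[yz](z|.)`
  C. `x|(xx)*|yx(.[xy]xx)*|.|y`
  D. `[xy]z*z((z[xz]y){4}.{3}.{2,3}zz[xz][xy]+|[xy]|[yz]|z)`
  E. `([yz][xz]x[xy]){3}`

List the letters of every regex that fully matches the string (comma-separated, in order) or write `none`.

A → match
B → no match — must start with 'x'
C → no match
D → no match
E → no match

A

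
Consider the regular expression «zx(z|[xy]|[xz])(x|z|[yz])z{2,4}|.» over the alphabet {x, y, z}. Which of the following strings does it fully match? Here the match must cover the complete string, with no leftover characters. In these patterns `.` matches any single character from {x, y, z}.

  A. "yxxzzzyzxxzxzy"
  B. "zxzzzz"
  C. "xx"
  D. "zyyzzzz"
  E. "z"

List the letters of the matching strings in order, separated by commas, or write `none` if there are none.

A → no match
B → match
C → no match
D → no match
E → match

B, E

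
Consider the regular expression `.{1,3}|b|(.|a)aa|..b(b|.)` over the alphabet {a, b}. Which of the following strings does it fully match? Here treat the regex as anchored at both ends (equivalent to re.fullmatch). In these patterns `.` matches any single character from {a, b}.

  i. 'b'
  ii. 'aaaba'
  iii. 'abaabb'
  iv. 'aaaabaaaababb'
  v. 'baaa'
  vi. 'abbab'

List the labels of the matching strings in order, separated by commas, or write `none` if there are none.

i → match
ii → no match
iii → no match
iv → no match
v → no match
vi → no match

i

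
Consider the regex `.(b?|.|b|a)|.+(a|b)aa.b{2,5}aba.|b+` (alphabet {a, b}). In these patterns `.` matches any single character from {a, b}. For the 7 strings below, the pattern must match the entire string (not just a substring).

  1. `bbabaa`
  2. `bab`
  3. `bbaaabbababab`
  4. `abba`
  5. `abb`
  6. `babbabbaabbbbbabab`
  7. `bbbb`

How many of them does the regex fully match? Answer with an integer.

1. `bbabaa` → no match
2. `bab` → no match
3 → no match
4. `abba` → no match
5. `abb` → no match
6 → match
7. `bbbb` → match
Total matched: 2

2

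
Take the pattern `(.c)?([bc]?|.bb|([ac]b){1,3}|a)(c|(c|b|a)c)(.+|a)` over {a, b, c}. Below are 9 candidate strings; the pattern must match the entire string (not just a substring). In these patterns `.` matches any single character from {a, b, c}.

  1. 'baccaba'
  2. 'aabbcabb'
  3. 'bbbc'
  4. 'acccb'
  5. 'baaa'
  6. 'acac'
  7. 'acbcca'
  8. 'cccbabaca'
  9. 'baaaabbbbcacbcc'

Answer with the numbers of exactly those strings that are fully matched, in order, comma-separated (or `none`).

1. 'baccaba' → match
2. 'aabbcabb' → no match
3. 'bbbc' → no match
4. 'acccb' → match
5. 'baaa' → no match
6. 'acac' → match
7. 'acbcca' → match
8. 'cccbabaca' → match
9 → no match

1, 4, 6, 7, 8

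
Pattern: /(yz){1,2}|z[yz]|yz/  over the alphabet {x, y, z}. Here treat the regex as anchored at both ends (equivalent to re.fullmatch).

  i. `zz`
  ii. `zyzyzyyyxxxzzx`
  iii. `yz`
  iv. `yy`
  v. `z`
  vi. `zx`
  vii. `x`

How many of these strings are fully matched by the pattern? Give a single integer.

i. `zz` → match
ii → no match
iii. `yz` → match
iv. `yy` → no match
v. `z` → no match
vi. `zx` → no match
vii. `x` → no match
Total matched: 2

2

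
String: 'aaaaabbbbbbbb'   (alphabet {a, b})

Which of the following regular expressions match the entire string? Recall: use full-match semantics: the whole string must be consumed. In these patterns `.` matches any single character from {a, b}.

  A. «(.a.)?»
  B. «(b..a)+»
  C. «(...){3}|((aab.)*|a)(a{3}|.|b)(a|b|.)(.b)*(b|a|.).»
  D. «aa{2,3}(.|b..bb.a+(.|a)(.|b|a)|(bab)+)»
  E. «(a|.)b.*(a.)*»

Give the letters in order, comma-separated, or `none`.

C

A → no match
B → no match — must start with 'b'
C → match
D → no match
E → no match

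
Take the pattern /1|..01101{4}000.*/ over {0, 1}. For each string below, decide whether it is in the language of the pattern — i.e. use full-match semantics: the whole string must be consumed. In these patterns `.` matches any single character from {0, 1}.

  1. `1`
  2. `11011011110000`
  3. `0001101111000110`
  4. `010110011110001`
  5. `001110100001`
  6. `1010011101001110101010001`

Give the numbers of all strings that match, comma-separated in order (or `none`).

1 → match
2 → match
3 → match
4 → no match
5 → no match
6 → no match

1, 2, 3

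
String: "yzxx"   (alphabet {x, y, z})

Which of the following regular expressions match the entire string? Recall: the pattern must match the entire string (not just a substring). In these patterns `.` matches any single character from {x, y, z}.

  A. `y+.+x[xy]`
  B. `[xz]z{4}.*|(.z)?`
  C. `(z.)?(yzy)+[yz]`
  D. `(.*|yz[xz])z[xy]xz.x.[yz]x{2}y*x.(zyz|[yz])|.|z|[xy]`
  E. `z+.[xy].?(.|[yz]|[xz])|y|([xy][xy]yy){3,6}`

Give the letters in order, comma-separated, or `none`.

A → match
B → no match
C → no match
D → no match
E → no match

A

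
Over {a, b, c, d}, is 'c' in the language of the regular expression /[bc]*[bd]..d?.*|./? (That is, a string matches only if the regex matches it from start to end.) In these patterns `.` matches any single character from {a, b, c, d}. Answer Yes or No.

Yes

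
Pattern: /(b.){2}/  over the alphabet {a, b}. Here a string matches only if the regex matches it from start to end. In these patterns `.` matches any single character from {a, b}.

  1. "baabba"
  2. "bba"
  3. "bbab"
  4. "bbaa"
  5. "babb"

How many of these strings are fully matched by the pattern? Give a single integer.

1 → no match
2 → no match
3 → no match
4 → no match
5 → match
Total matched: 1

1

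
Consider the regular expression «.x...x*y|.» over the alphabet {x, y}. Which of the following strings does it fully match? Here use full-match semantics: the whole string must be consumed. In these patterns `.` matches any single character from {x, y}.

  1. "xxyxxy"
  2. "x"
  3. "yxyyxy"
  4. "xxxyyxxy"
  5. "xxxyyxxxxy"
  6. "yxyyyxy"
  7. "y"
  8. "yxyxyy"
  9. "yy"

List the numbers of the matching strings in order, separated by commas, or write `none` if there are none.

1 → match
2 → match
3 → match
4 → match
5 → match
6 → match
7 → match
8 → match
9 → no match

1, 2, 3, 4, 5, 6, 7, 8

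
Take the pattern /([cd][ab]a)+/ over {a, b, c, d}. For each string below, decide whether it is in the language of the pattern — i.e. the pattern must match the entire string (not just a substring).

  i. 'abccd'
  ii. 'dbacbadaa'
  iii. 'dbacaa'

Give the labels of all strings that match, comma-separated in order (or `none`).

ii, iii

i → no match — must end with 'a'
ii → match
iii → match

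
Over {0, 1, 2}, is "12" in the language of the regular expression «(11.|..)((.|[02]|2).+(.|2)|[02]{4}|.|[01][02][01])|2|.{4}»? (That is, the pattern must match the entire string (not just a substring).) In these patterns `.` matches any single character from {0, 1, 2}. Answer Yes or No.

No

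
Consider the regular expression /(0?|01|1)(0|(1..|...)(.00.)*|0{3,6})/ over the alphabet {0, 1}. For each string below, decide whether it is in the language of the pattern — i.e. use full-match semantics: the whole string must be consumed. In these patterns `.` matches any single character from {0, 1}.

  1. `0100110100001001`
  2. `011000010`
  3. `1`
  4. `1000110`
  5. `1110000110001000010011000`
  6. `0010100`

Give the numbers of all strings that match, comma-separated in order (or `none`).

none

1 → no match
2 → no match
3 → no match
4 → no match
5 → no match
6 → no match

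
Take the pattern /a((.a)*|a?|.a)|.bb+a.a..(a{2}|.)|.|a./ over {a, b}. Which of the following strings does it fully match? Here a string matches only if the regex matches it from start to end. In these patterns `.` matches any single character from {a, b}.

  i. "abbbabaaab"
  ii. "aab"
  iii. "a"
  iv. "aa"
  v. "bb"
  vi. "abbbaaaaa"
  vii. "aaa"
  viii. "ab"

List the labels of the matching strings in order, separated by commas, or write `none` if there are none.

i. "abbbabaaab" → match
ii. "aab" → no match
iii. "a" → match
iv. "aa" → match
v. "bb" → no match
vi. "abbbaaaaa" → no match
vii. "aaa" → match
viii. "ab" → match

i, iii, iv, vii, viii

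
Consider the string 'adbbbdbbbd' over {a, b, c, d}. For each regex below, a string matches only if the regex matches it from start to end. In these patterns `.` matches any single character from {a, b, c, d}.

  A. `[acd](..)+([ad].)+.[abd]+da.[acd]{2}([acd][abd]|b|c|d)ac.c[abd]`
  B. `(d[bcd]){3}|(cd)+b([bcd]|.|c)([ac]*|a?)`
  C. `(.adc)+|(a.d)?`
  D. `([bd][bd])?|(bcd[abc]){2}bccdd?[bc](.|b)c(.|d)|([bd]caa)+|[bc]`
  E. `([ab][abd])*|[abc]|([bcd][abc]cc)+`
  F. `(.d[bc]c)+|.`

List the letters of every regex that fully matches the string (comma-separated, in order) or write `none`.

E

A → no match
B → no match
C → no match
D → no match
E → match
F → no match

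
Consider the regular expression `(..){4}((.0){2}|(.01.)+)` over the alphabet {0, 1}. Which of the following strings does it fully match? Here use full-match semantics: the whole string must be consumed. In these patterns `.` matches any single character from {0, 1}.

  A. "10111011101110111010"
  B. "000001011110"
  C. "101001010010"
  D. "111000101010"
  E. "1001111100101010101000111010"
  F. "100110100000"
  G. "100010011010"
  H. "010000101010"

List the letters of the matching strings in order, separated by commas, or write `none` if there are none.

A, C, D, E, F, G, H

A → match
B → no match
C → match
D → match
E → match
F → match
G → match
H → match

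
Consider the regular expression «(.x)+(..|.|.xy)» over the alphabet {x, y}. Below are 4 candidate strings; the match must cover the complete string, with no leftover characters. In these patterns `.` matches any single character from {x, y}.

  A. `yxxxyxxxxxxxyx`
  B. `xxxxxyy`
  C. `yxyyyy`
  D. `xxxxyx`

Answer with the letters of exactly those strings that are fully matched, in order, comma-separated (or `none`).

A → match
B. `xxxxxyy` → no match
C. `yxyyyy` → no match
D. `xxxxyx` → match

A, D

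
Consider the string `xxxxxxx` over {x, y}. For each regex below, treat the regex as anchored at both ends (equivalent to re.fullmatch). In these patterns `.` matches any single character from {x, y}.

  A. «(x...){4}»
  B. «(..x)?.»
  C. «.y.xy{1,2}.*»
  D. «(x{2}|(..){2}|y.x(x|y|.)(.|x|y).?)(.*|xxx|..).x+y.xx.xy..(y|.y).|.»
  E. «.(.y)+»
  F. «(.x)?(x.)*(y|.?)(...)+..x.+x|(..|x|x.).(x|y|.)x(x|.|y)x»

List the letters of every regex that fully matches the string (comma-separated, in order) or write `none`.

A → no match
B → no match
C → no match
D → no match
E → no match — must end with `y`
F → match

F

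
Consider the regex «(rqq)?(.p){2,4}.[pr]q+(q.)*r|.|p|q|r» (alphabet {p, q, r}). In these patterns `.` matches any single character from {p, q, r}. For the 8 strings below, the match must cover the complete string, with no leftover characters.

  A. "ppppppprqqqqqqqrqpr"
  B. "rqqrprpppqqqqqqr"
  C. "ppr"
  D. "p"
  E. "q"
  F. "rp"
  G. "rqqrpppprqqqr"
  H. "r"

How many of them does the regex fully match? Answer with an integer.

A → match
B → match
C → no match
D → match
E → match
F → no match
G → match
H → match
Total matched: 6

6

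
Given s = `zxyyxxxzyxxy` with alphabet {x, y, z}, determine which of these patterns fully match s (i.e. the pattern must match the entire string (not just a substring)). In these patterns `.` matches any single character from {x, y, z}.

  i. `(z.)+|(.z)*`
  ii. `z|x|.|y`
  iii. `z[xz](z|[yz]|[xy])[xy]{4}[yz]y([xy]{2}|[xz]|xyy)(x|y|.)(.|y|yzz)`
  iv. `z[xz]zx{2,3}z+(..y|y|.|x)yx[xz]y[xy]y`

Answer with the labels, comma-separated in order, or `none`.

iii

i → no match
ii → no match
iii → match
iv → no match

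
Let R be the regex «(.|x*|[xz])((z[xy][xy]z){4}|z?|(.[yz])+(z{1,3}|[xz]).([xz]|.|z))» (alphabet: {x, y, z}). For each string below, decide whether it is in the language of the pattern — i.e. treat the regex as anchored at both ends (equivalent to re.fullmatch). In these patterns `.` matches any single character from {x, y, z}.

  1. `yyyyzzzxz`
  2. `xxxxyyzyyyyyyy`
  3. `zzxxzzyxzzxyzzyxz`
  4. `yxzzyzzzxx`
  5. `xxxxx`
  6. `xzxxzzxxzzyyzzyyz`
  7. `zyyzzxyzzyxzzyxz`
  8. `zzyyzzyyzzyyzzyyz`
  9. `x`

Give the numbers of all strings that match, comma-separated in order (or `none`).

1 → match
2 → no match
3 → match
4 → match
5 → match
6 → match
7 → match
8 → match
9 → match

1, 3, 4, 5, 6, 7, 8, 9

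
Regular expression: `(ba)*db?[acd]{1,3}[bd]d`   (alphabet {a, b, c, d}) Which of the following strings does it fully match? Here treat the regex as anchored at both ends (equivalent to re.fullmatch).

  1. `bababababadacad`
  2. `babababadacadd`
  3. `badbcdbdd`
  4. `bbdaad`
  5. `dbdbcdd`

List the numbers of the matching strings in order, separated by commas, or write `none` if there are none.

2

1 → no match
2 → match
3 → no match
4 → no match
5 → no match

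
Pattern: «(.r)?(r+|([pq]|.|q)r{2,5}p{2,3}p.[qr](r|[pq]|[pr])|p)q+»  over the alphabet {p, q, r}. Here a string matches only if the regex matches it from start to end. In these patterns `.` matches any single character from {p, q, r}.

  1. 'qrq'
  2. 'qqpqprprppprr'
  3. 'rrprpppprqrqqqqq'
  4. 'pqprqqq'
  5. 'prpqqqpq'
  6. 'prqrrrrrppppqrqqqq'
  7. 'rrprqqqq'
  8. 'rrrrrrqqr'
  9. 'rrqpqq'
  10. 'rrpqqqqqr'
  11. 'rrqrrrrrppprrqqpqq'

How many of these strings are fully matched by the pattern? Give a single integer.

1 → no match
2 → no match — must end with 'q'
3 → no match
4 → no match
5 → no match
6 → match
7 → no match
8 → no match — must end with 'q'
9 → no match
10 → no match — must end with 'q'
11 → no match
Total matched: 1

1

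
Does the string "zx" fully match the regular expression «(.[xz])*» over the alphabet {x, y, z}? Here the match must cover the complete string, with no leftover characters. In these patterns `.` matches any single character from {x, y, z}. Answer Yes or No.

Yes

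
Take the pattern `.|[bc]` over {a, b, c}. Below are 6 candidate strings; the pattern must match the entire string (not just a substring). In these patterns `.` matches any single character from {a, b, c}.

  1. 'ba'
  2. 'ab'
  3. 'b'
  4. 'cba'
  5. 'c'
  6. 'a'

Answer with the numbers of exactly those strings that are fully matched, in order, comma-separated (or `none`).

3, 5, 6

1 → no match
2 → no match
3 → match
4 → no match
5 → match
6 → match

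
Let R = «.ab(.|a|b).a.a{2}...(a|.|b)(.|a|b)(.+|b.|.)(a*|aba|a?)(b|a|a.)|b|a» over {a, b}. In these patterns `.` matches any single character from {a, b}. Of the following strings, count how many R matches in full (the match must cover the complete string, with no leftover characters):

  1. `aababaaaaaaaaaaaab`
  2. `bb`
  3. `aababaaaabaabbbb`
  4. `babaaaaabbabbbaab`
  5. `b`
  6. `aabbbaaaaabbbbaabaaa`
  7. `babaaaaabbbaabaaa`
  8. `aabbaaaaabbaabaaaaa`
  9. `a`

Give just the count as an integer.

1 → match
2 → no match
3 → match
4 → no match
5 → match
6 → match
7 → no match
8 → match
9 → match
Total matched: 6

6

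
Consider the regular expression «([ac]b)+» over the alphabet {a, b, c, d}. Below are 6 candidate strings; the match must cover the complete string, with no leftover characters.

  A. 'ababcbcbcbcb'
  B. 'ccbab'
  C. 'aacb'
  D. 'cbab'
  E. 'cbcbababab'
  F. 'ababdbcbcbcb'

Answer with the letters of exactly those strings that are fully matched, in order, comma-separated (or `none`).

A → match
B → no match
C → no match
D → match
E → match
F → no match

A, D, E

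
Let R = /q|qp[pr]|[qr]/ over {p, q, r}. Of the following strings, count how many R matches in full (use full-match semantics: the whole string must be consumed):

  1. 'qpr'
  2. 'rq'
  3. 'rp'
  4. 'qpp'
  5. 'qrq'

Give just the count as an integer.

2

1 → match
2 → no match
3 → no match
4 → match
5 → no match
Total matched: 2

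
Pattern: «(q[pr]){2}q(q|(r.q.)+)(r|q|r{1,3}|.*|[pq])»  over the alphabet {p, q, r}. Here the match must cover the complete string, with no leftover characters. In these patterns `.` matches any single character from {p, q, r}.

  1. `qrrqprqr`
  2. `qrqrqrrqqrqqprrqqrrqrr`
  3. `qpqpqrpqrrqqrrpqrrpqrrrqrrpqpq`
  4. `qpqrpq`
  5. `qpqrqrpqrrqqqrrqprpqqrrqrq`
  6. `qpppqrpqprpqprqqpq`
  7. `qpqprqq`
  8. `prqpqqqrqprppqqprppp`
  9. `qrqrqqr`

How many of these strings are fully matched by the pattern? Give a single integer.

4

1. `qrrqprqr` → no match
2 → match
3 → match
4. `qpqrpq` → no match
5 → match
6 → no match
7. `qpqprqq` → no match
8 → no match — must start with `q`
9. `qrqrqqr` → match
Total matched: 4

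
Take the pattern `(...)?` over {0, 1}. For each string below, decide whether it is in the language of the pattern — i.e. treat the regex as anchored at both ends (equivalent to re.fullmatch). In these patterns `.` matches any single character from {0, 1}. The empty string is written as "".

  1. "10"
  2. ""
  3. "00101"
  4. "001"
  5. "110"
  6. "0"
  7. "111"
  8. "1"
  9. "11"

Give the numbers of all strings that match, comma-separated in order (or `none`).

2, 4, 5, 7

1 → no match
2 → match
3 → no match
4 → match
5 → match
6 → no match
7 → match
8 → no match
9 → no match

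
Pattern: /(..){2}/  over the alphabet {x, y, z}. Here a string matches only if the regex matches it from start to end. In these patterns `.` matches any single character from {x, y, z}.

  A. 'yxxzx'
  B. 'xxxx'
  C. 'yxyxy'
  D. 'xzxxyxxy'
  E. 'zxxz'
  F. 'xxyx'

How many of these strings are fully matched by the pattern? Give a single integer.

3

A → no match
B → match
C → no match
D → no match
E → match
F → match
Total matched: 3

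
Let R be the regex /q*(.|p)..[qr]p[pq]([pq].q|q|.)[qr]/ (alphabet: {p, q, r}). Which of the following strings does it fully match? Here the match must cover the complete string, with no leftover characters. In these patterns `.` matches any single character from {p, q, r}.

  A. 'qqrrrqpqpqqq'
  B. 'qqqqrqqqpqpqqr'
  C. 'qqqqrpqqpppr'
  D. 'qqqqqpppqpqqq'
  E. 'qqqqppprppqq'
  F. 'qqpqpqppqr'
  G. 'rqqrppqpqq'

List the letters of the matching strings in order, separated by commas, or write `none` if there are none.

A → match
B → match
C → match
D → match
E → match
F → match
G → match

A, B, C, D, E, F, G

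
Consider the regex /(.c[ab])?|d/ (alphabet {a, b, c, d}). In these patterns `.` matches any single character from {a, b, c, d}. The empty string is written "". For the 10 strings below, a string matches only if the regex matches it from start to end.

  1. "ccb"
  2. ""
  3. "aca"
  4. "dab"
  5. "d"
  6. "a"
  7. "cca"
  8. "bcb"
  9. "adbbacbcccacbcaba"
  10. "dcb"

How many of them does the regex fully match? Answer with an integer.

7

1 → match
2 → match
3 → match
4 → no match
5 → match
6 → no match
7 → match
8 → match
9 → no match
10 → match
Total matched: 7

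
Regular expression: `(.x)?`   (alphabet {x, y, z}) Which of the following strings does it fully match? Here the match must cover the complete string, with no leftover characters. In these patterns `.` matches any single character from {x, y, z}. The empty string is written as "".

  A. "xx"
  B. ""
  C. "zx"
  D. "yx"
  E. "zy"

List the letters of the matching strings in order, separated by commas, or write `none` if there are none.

A, B, C, D

A → match
B → match
C → match
D → match
E → no match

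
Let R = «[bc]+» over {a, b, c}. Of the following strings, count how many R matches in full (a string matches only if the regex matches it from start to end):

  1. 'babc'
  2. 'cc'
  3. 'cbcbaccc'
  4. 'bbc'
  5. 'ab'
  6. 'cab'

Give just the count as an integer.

1 → no match
2 → match
3 → no match
4 → match
5 → no match
6 → no match
Total matched: 2

2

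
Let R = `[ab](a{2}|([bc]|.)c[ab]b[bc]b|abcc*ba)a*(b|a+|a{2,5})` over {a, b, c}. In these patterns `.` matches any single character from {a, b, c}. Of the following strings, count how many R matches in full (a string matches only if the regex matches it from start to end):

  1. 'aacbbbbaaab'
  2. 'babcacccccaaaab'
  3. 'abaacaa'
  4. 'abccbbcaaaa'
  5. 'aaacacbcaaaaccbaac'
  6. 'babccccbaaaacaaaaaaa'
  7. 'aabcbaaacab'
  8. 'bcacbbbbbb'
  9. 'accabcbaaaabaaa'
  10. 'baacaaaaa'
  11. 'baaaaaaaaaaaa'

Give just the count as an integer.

1 → match
2 → no match
3 → no match
4 → no match
5 → no match
6 → no match
7 → no match
8 → no match
9 → no match
10 → no match
11 → match
Total matched: 2

2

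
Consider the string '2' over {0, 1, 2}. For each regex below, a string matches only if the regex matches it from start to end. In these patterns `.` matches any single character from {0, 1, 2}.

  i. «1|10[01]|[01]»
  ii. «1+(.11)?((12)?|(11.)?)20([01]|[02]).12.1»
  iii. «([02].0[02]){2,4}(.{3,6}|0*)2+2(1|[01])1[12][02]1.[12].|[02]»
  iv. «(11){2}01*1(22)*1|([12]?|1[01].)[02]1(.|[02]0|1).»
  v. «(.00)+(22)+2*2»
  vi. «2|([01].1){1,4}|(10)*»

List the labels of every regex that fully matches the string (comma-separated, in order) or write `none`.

i → no match
ii → no match — must start with '1'
iii → match
iv → no match
v → no match
vi → match

iii, vi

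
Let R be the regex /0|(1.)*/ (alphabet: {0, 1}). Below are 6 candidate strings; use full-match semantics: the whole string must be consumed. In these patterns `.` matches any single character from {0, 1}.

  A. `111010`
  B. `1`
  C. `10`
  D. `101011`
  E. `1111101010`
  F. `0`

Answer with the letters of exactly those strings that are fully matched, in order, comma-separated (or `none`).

A → match
B → no match
C → match
D → match
E → match
F → match

A, C, D, E, F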